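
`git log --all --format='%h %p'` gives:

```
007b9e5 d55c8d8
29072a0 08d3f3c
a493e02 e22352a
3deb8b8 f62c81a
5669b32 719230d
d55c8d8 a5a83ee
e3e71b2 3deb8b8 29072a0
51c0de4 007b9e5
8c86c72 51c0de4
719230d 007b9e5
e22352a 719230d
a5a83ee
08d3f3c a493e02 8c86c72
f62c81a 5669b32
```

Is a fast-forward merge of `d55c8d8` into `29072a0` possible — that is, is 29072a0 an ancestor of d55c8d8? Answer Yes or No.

No

A fast-forward from 29072a0 to d55c8d8 is possible iff 29072a0 is an ancestor of d55c8d8.
Ancestors of d55c8d8: {a5a83ee, d55c8d8}.
29072a0 is not among them, so fast-forward is not possible.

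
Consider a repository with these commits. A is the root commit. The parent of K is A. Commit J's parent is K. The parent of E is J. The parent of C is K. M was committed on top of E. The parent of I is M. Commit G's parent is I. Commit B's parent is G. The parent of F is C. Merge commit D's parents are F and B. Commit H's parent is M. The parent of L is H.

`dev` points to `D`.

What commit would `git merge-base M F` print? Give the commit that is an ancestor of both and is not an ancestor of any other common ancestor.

K

Ancestors of M: {A, E, J, K, M}.
Ancestors of F: {A, C, F, K}.
Common ancestors: {A, K}.
Among these, K is not an ancestor of any other common ancestor — it is the merge base.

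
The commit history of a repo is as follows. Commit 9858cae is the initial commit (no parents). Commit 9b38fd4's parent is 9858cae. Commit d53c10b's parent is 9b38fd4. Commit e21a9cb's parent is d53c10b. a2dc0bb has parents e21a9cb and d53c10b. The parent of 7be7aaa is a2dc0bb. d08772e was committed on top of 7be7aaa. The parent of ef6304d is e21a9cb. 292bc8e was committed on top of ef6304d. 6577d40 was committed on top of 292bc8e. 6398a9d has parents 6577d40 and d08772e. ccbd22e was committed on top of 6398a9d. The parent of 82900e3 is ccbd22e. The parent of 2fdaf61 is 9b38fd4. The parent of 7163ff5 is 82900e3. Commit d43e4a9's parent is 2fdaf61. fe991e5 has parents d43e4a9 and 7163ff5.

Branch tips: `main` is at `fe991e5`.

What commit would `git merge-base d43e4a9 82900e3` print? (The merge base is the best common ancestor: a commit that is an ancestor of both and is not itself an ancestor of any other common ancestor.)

Ancestors of d43e4a9: {2fdaf61, 9858cae, 9b38fd4, d43e4a9}.
Ancestors of 82900e3: {292bc8e, 6398a9d, 6577d40, 7be7aaa, 82900e3, 9858cae, 9b38fd4, a2dc0bb, ccbd22e, d08772e, d53c10b, e21a9cb, ef6304d}.
Common ancestors: {9858cae, 9b38fd4}.
Among these, 9b38fd4 is not an ancestor of any other common ancestor — it is the merge base.

9b38fd4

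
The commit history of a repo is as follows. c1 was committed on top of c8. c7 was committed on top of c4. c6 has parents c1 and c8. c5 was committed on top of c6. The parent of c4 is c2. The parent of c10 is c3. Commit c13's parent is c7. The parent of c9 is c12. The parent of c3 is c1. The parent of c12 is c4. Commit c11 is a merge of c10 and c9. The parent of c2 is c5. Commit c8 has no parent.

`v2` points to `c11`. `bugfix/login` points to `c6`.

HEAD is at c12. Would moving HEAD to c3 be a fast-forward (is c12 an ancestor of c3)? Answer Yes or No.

No

A fast-forward from c12 to c3 is possible iff c12 is an ancestor of c3.
Ancestors of c3: {c1, c3, c8}.
c12 is not among them, so fast-forward is not possible.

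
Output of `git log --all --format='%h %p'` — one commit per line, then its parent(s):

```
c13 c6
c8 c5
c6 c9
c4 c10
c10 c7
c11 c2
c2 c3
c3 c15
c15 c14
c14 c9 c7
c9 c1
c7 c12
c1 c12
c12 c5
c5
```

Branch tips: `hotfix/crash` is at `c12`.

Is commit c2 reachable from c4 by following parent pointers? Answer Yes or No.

Ancestors of c4: {c10, c12, c4, c5, c7}.
c2 is not in that set, so it is not an ancestor of c4.

No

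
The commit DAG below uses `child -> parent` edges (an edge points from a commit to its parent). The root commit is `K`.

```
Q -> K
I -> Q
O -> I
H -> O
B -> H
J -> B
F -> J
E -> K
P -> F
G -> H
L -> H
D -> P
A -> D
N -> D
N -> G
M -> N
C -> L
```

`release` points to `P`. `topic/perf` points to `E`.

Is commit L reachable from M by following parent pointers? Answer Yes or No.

No

Ancestors of M: {B, D, F, G, H, I, J, K, M, N, O, P, Q}.
L is not in that set, so it is not an ancestor of M.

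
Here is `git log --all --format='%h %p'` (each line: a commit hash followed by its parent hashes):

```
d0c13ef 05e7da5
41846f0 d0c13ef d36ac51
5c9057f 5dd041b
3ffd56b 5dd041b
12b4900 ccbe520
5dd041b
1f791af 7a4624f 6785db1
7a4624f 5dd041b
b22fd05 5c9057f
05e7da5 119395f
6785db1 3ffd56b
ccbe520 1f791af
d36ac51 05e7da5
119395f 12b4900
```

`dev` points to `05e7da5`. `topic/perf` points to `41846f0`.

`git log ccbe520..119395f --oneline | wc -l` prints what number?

2

Reachable from 119395f: {119395f, 12b4900, 1f791af, 3ffd56b, 5dd041b, 6785db1, 7a4624f, ccbe520}.
Reachable from ccbe520: {1f791af, 3ffd56b, 5dd041b, 6785db1, 7a4624f, ccbe520}.
In 119395f's history but not ccbe520's: {119395f, 12b4900} — 2 commits.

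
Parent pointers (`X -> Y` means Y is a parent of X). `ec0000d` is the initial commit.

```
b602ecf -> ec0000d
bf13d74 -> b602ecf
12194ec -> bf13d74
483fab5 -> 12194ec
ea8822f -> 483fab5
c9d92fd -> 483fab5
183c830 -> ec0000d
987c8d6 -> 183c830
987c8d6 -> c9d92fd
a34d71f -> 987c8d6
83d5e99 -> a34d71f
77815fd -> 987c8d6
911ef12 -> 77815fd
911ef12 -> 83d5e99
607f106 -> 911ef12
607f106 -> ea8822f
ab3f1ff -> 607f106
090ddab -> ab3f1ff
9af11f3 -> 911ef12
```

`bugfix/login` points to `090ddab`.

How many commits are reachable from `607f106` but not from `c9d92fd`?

Reachable from 607f106: {12194ec, 183c830, 483fab5, 607f106, 77815fd, 83d5e99, 911ef12, 987c8d6, a34d71f, b602ecf, bf13d74, c9d92fd, ea8822f, ec0000d}.
Reachable from c9d92fd: {12194ec, 483fab5, b602ecf, bf13d74, c9d92fd, ec0000d}.
In 607f106's history but not c9d92fd's: {183c830, 607f106, 77815fd, 83d5e99, 911ef12, 987c8d6, a34d71f, ea8822f} — 8 commits.

8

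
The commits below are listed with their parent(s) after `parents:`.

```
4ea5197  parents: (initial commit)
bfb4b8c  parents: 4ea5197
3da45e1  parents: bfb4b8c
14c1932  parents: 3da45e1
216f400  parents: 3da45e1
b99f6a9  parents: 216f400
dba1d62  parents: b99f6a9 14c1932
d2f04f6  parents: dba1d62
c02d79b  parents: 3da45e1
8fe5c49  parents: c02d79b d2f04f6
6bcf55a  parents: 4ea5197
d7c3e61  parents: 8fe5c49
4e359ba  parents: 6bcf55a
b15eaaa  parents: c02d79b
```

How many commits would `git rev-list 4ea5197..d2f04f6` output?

Reachable from d2f04f6: {14c1932, 216f400, 3da45e1, 4ea5197, b99f6a9, bfb4b8c, d2f04f6, dba1d62}.
Reachable from 4ea5197: {4ea5197}.
In d2f04f6's history but not 4ea5197's: {14c1932, 216f400, 3da45e1, b99f6a9, bfb4b8c, d2f04f6, dba1d62} — 7 commits.

7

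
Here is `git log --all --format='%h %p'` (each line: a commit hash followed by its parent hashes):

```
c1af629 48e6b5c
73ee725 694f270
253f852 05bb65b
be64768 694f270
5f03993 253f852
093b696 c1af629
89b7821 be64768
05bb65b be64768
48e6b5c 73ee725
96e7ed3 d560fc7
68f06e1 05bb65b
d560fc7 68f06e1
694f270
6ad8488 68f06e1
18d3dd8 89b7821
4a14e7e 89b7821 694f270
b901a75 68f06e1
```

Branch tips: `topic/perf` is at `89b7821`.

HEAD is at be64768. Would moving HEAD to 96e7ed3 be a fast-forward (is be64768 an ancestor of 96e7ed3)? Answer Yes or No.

Yes

A fast-forward from be64768 to 96e7ed3 is possible iff be64768 is an ancestor of 96e7ed3.
Ancestors of 96e7ed3: {05bb65b, 68f06e1, 694f270, 96e7ed3, be64768, d560fc7}.
be64768 is among them, so fast-forward is possible.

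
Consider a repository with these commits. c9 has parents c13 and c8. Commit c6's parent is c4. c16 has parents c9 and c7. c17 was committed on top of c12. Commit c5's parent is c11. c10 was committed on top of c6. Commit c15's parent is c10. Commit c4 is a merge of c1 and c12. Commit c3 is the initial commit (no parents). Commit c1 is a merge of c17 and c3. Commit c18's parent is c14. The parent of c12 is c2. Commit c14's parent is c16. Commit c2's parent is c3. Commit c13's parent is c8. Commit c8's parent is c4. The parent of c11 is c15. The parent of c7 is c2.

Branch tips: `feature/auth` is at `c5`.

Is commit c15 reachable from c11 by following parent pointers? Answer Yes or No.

Ancestors of c11 (commits reachable by following parents): {c1, c10, c11, c12, c15, c17, c2, c3, c4, c6}.
c15 is in that set, so it is an ancestor of c11.

Yes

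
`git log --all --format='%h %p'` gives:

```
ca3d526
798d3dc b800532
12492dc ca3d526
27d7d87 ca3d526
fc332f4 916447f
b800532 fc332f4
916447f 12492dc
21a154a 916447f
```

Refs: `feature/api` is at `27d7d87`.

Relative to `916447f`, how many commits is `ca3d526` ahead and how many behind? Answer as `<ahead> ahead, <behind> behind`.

0 ahead, 2 behind

Reachable from ca3d526: {ca3d526}.
Reachable from 916447f: {12492dc, 916447f, ca3d526}.
Only in ca3d526's history (ahead): {} — 0.
Only in 916447f's history (behind): {12492dc, 916447f} — 2.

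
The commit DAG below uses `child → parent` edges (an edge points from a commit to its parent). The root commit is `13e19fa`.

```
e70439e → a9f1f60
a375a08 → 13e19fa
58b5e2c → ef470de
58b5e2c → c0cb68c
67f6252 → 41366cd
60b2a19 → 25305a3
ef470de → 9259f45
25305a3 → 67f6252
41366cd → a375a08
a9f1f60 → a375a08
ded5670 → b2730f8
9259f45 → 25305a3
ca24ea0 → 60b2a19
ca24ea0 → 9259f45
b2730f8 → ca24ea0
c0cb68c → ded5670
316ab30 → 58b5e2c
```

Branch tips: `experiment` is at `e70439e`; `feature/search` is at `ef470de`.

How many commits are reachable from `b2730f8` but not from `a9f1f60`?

7

Reachable from b2730f8: {13e19fa, 25305a3, 41366cd, 60b2a19, 67f6252, 9259f45, a375a08, b2730f8, ca24ea0}.
Reachable from a9f1f60: {13e19fa, a375a08, a9f1f60}.
In b2730f8's history but not a9f1f60's: {25305a3, 41366cd, 60b2a19, 67f6252, 9259f45, b2730f8, ca24ea0} — 7 commits.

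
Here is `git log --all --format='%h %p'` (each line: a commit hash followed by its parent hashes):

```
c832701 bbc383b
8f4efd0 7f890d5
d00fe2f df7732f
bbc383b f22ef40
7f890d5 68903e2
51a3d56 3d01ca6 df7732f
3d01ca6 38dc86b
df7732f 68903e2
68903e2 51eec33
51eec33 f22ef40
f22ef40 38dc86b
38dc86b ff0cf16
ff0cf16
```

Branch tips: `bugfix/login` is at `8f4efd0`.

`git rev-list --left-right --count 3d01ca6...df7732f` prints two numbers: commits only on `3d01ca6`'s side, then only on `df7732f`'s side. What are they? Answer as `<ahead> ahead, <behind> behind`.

1 ahead, 4 behind

Reachable from 3d01ca6: {38dc86b, 3d01ca6, ff0cf16}.
Reachable from df7732f: {38dc86b, 51eec33, 68903e2, df7732f, f22ef40, ff0cf16}.
Only in 3d01ca6's history (ahead): {3d01ca6} — 1.
Only in df7732f's history (behind): {51eec33, 68903e2, df7732f, f22ef40} — 4.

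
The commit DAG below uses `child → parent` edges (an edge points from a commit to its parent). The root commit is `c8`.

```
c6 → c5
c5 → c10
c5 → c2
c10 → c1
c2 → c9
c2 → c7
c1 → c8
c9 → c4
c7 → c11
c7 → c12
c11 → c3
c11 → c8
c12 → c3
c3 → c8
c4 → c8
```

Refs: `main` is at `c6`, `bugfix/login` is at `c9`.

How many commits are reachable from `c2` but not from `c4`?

Reachable from c2: {c11, c12, c2, c3, c4, c7, c8, c9}.
Reachable from c4: {c4, c8}.
In c2's history but not c4's: {c11, c12, c2, c3, c7, c9} — 6 commits.

6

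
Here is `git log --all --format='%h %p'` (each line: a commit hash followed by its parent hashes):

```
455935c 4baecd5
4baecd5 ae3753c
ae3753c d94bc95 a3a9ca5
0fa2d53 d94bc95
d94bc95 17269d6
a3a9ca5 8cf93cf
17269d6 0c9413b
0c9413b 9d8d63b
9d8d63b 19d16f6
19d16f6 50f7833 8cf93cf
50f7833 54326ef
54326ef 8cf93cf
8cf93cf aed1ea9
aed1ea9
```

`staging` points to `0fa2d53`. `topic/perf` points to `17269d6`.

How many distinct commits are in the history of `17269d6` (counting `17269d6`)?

Walking parent pointers from 17269d6: reachable set = {0c9413b, 17269d6, 19d16f6, 50f7833, 54326ef, 8cf93cf, 9d8d63b, aed1ea9}.
That is 8 commits.

8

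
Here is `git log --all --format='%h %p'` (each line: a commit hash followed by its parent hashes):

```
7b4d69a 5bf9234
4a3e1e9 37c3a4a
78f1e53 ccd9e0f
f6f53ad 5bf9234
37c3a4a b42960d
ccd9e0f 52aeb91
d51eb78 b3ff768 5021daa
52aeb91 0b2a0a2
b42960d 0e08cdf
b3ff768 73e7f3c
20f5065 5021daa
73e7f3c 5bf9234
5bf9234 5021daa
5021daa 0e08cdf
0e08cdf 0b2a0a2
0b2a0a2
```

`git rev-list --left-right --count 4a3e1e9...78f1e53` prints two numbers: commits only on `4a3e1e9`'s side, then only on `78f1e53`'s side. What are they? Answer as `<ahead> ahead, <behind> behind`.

Reachable from 4a3e1e9: {0b2a0a2, 0e08cdf, 37c3a4a, 4a3e1e9, b42960d}.
Reachable from 78f1e53: {0b2a0a2, 52aeb91, 78f1e53, ccd9e0f}.
Only in 4a3e1e9's history (ahead): {0e08cdf, 37c3a4a, 4a3e1e9, b42960d} — 4.
Only in 78f1e53's history (behind): {52aeb91, 78f1e53, ccd9e0f} — 3.

4 ahead, 3 behind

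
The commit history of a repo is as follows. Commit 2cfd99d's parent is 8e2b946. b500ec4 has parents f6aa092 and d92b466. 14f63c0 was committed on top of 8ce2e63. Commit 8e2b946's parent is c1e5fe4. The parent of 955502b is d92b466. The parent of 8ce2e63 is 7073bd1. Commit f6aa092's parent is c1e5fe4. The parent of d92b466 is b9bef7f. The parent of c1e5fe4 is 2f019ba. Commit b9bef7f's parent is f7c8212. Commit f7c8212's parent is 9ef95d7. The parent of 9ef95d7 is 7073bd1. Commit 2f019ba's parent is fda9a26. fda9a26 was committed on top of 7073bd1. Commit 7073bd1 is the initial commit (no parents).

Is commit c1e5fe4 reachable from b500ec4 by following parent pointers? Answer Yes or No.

Ancestors of b500ec4 (commits reachable by following parents): {2f019ba, 7073bd1, 9ef95d7, b500ec4, b9bef7f, c1e5fe4, d92b466, f6aa092, f7c8212, fda9a26}.
c1e5fe4 is in that set, so it is an ancestor of b500ec4.

Yes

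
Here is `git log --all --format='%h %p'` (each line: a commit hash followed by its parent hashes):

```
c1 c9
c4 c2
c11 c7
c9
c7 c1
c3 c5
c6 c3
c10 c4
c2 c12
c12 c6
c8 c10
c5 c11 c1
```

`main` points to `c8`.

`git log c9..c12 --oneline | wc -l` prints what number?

7

Reachable from c12: {c1, c11, c12, c3, c5, c6, c7, c9}.
Reachable from c9: {c9}.
In c12's history but not c9's: {c1, c11, c12, c3, c5, c6, c7} — 7 commits.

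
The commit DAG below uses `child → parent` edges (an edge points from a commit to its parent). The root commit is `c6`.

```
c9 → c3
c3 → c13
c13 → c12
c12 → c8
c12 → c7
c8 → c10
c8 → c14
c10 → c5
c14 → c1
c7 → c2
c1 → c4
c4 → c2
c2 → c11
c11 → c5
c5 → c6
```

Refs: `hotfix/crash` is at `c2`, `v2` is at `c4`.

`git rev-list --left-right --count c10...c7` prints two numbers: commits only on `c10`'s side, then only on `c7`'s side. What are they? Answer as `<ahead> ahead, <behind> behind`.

Reachable from c10: {c10, c5, c6}.
Reachable from c7: {c11, c2, c5, c6, c7}.
Only in c10's history (ahead): {c10} — 1.
Only in c7's history (behind): {c11, c2, c7} — 3.

1 ahead, 3 behind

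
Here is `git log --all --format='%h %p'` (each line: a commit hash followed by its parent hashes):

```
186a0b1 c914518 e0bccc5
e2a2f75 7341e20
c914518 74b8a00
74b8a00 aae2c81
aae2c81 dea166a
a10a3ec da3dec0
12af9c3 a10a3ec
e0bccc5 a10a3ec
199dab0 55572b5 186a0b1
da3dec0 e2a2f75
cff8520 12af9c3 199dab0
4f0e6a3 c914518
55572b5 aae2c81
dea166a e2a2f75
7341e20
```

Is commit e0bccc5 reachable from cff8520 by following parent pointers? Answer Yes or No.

Ancestors of cff8520 (commits reachable by following parents): {12af9c3, 186a0b1, 199dab0, 55572b5, 7341e20, 74b8a00, a10a3ec, aae2c81, c914518, cff8520, da3dec0, dea166a, e0bccc5, e2a2f75}.
e0bccc5 is in that set, so it is an ancestor of cff8520.

Yes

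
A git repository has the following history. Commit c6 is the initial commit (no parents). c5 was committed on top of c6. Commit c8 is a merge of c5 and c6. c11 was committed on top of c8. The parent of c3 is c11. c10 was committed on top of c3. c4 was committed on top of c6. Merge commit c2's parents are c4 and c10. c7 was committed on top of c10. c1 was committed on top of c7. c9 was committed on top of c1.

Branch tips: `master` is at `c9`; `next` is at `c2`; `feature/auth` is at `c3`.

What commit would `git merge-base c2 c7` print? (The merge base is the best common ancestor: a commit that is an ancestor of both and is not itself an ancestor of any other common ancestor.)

c10

Ancestors of c2: {c10, c11, c2, c3, c4, c5, c6, c8}.
Ancestors of c7: {c10, c11, c3, c5, c6, c7, c8}.
Common ancestors: {c10, c11, c3, c5, c6, c8}.
Among these, c10 is not an ancestor of any other common ancestor — it is the merge base.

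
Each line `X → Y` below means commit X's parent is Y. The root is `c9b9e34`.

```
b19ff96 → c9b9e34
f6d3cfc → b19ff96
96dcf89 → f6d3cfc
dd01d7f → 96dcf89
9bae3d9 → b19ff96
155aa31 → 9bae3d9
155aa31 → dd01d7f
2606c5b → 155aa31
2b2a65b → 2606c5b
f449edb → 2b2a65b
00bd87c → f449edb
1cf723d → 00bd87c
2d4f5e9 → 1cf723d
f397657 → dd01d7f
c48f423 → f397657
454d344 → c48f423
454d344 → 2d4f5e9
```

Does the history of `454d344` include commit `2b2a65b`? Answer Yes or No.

Yes

Ancestors of 454d344 (commits reachable by following parents): {00bd87c, 155aa31, 1cf723d, 2606c5b, 2b2a65b, 2d4f5e9, 454d344, 96dcf89, 9bae3d9, b19ff96, c48f423, c9b9e34, dd01d7f, f397657, f449edb, f6d3cfc}.
2b2a65b is in that set, so it is an ancestor of 454d344.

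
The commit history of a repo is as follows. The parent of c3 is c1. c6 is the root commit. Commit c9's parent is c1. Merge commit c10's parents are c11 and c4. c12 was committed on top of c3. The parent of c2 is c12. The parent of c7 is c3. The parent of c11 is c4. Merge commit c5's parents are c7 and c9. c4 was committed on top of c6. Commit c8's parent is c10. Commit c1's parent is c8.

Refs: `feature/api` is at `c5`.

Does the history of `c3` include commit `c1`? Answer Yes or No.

Ancestors of c3 (commits reachable by following parents): {c1, c10, c11, c3, c4, c6, c8}.
c1 is in that set, so it is an ancestor of c3.

Yes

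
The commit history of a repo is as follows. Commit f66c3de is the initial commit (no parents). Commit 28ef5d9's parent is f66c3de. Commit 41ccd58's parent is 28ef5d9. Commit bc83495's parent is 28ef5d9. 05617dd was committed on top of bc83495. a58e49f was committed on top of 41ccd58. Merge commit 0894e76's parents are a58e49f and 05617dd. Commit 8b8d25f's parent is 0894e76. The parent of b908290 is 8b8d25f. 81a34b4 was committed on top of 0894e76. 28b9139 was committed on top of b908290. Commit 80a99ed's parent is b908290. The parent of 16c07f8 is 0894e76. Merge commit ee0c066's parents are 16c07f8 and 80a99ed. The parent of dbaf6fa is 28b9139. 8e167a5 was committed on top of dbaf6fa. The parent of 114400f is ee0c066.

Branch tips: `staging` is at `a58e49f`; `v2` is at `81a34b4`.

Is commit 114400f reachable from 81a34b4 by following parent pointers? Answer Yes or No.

No

Ancestors of 81a34b4: {05617dd, 0894e76, 28ef5d9, 41ccd58, 81a34b4, a58e49f, bc83495, f66c3de}.
114400f is not in that set, so it is not an ancestor of 81a34b4.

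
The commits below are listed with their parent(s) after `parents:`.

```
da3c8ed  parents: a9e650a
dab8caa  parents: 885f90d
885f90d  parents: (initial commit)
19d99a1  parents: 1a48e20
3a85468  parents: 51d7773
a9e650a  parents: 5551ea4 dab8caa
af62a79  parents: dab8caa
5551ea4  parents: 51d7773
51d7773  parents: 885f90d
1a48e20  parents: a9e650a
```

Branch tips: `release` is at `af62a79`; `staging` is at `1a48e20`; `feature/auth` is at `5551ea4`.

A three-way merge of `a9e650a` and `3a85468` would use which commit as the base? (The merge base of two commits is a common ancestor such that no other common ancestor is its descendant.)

51d7773

Ancestors of a9e650a: {51d7773, 5551ea4, 885f90d, a9e650a, dab8caa}.
Ancestors of 3a85468: {3a85468, 51d7773, 885f90d}.
Common ancestors: {51d7773, 885f90d}.
Among these, 51d7773 is not an ancestor of any other common ancestor — it is the merge base.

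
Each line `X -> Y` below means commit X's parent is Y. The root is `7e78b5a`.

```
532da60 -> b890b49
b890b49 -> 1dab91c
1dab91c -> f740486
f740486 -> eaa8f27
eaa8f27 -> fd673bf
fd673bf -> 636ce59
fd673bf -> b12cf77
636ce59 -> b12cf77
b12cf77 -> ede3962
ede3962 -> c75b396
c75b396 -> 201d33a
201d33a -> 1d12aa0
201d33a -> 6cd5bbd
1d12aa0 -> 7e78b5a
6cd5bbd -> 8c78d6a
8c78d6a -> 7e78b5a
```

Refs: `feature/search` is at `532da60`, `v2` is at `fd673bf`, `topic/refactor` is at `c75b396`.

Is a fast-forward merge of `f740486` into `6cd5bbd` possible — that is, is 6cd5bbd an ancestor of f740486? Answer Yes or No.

Yes

A fast-forward from 6cd5bbd to f740486 is possible iff 6cd5bbd is an ancestor of f740486.
Ancestors of f740486: {1d12aa0, 201d33a, 636ce59, 6cd5bbd, 7e78b5a, 8c78d6a, b12cf77, c75b396, eaa8f27, ede3962, f740486, fd673bf}.
6cd5bbd is among them, so fast-forward is possible.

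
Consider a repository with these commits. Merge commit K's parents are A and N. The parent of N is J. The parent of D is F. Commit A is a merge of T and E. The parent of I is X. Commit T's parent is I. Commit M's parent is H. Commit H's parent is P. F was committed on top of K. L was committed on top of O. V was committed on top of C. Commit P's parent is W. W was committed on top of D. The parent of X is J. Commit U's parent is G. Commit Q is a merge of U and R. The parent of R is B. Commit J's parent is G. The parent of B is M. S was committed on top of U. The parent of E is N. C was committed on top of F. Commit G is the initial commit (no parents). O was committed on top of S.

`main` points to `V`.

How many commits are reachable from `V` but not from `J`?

10

Reachable from V: {A, C, E, F, G, I, J, K, N, T, V, X}.
Reachable from J: {G, J}.
In V's history but not J's: {A, C, E, F, I, K, N, T, V, X} — 10 commits.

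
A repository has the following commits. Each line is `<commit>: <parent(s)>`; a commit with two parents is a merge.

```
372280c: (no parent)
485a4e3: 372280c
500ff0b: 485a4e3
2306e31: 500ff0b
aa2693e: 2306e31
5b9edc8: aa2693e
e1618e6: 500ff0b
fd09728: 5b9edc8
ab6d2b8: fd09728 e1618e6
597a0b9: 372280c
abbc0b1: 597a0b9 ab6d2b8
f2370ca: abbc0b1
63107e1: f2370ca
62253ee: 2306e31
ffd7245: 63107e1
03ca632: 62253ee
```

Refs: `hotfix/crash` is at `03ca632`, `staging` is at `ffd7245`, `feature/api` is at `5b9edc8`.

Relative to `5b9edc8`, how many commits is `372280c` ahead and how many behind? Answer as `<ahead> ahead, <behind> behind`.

0 ahead, 5 behind

Reachable from 372280c: {372280c}.
Reachable from 5b9edc8: {2306e31, 372280c, 485a4e3, 500ff0b, 5b9edc8, aa2693e}.
Only in 372280c's history (ahead): {} — 0.
Only in 5b9edc8's history (behind): {2306e31, 485a4e3, 500ff0b, 5b9edc8, aa2693e} — 5.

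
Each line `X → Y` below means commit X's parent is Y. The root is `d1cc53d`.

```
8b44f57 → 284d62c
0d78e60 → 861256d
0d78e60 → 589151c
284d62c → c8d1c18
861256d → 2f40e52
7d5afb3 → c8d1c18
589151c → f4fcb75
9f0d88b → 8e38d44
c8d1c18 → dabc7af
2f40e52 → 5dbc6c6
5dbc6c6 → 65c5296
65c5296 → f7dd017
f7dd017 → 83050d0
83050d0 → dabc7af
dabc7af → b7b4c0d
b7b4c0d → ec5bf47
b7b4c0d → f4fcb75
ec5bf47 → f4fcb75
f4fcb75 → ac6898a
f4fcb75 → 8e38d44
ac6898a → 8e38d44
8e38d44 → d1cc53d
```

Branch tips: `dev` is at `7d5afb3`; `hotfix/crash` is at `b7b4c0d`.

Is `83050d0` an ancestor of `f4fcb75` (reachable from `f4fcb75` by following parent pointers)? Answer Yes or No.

Ancestors of f4fcb75: {8e38d44, ac6898a, d1cc53d, f4fcb75}.
83050d0 is not in that set, so it is not an ancestor of f4fcb75.

No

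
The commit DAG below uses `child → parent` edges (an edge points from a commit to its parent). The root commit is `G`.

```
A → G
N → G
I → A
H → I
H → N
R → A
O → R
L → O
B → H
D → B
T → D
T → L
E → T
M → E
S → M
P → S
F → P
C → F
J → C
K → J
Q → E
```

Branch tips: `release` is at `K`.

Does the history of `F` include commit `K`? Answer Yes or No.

Ancestors of F: {A, B, D, E, F, G, H, I, L, M, N, O, P, R, S, T}.
K is not in that set, so it is not an ancestor of F.

No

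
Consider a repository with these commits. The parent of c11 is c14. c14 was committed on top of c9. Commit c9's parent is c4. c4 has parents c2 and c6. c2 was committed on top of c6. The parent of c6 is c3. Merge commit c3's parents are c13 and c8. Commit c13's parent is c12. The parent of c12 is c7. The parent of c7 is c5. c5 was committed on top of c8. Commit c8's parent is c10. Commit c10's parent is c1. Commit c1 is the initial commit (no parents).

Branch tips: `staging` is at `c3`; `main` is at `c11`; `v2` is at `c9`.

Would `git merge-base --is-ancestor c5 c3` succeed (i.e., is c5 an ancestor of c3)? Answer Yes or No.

Yes

Ancestors of c3 (commits reachable by following parents): {c1, c10, c12, c13, c3, c5, c7, c8}.
c5 is in that set, so it is an ancestor of c3.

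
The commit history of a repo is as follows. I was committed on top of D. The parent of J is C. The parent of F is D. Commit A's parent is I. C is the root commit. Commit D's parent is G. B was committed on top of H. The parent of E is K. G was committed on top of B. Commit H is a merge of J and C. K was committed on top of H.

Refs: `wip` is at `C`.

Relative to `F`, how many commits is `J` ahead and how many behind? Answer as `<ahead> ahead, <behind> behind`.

0 ahead, 5 behind

Reachable from J: {C, J}.
Reachable from F: {B, C, D, F, G, H, J}.
Only in J's history (ahead): {} — 0.
Only in F's history (behind): {B, D, F, G, H} — 5.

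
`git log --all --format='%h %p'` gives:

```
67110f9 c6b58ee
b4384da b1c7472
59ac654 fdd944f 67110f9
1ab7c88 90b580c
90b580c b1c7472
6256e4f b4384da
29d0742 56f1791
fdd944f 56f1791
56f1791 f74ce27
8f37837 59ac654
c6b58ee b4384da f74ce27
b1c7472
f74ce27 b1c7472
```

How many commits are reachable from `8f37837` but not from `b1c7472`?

Reachable from 8f37837: {56f1791, 59ac654, 67110f9, 8f37837, b1c7472, b4384da, c6b58ee, f74ce27, fdd944f}.
Reachable from b1c7472: {b1c7472}.
In 8f37837's history but not b1c7472's: {56f1791, 59ac654, 67110f9, 8f37837, b4384da, c6b58ee, f74ce27, fdd944f} — 8 commits.

8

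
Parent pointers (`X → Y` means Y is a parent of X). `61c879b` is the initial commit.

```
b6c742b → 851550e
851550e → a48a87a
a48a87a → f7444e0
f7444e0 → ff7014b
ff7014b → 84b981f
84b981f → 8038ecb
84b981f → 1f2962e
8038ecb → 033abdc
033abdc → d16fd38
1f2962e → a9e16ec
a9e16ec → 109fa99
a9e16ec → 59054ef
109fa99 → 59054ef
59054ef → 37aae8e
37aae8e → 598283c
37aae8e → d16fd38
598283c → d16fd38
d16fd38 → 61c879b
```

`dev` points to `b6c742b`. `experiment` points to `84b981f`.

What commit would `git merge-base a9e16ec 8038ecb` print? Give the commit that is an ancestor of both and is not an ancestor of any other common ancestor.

d16fd38

Ancestors of a9e16ec: {109fa99, 37aae8e, 59054ef, 598283c, 61c879b, a9e16ec, d16fd38}.
Ancestors of 8038ecb: {033abdc, 61c879b, 8038ecb, d16fd38}.
Common ancestors: {61c879b, d16fd38}.
Among these, d16fd38 is not an ancestor of any other common ancestor — it is the merge base.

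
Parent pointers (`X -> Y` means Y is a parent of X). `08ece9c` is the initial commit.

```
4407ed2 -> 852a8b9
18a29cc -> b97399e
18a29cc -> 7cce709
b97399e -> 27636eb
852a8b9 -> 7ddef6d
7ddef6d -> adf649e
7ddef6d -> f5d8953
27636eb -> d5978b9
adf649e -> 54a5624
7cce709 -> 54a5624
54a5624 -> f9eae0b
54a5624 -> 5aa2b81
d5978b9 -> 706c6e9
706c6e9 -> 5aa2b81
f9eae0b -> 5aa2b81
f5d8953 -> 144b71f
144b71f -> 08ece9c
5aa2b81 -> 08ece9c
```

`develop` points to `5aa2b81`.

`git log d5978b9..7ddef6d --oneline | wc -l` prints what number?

6

Reachable from 7ddef6d: {08ece9c, 144b71f, 54a5624, 5aa2b81, 7ddef6d, adf649e, f5d8953, f9eae0b}.
Reachable from d5978b9: {08ece9c, 5aa2b81, 706c6e9, d5978b9}.
In 7ddef6d's history but not d5978b9's: {144b71f, 54a5624, 7ddef6d, adf649e, f5d8953, f9eae0b} — 6 commits.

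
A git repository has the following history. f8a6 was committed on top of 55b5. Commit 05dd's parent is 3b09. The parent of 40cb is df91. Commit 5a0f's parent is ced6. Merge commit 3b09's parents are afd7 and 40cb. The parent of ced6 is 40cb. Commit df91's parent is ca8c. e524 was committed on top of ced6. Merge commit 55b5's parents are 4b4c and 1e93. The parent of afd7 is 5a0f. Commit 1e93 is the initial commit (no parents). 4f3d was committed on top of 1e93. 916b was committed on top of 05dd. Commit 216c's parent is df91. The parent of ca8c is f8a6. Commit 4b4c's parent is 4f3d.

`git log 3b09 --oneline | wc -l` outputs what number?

Walking parent pointers from 3b09: reachable set = {1e93, 3b09, 40cb, 4b4c, 4f3d, 55b5, 5a0f, afd7, ca8c, ced6, df91, f8a6}.
That is 12 commits.

12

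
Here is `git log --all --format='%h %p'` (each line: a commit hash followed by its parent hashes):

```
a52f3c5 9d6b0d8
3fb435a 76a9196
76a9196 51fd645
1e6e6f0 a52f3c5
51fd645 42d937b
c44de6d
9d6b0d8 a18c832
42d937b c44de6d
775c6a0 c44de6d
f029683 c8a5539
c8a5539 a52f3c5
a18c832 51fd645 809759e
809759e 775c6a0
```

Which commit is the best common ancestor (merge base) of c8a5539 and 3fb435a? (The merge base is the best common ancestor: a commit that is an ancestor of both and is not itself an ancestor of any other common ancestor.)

51fd645

Ancestors of c8a5539: {42d937b, 51fd645, 775c6a0, 809759e, 9d6b0d8, a18c832, a52f3c5, c44de6d, c8a5539}.
Ancestors of 3fb435a: {3fb435a, 42d937b, 51fd645, 76a9196, c44de6d}.
Common ancestors: {42d937b, 51fd645, c44de6d}.
Among these, 51fd645 is not an ancestor of any other common ancestor — it is the merge base.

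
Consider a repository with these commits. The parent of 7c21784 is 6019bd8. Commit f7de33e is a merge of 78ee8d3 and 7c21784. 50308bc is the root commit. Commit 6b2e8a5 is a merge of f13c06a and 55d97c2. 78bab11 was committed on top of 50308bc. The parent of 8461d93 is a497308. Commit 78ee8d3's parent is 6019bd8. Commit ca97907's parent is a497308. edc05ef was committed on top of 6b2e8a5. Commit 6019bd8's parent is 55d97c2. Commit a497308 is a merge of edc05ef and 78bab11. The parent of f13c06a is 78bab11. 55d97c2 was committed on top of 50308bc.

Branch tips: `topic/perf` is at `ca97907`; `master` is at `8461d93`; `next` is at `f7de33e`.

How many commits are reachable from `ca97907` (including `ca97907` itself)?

8

Walking parent pointers from ca97907: reachable set = {50308bc, 55d97c2, 6b2e8a5, 78bab11, a497308, ca97907, edc05ef, f13c06a}.
That is 8 commits.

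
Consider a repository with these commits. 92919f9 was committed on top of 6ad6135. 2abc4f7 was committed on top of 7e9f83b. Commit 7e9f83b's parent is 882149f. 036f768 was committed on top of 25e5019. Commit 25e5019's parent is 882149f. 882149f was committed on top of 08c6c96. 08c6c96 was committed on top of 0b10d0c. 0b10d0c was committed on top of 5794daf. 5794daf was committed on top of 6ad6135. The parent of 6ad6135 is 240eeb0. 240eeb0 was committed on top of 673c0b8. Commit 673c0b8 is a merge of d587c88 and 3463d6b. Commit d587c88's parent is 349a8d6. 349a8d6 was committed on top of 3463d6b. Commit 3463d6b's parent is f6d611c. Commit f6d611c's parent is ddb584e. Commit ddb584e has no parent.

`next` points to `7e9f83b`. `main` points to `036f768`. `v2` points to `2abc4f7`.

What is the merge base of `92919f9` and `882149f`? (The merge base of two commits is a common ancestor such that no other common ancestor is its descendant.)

Ancestors of 92919f9: {240eeb0, 3463d6b, 349a8d6, 673c0b8, 6ad6135, 92919f9, d587c88, ddb584e, f6d611c}.
Ancestors of 882149f: {08c6c96, 0b10d0c, 240eeb0, 3463d6b, 349a8d6, 5794daf, 673c0b8, 6ad6135, 882149f, d587c88, ddb584e, f6d611c}.
Common ancestors: {240eeb0, 3463d6b, 349a8d6, 673c0b8, 6ad6135, d587c88, ddb584e, f6d611c}.
Among these, 6ad6135 is not an ancestor of any other common ancestor — it is the merge base.

6ad6135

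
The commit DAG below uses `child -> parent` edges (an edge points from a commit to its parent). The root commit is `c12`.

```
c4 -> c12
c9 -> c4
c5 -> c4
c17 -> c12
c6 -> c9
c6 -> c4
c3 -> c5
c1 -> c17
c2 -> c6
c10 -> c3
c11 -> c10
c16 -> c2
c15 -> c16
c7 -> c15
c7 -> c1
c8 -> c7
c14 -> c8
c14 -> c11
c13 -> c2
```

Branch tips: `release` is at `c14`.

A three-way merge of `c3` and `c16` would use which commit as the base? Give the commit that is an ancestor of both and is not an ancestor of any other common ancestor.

c4

Ancestors of c3: {c12, c3, c4, c5}.
Ancestors of c16: {c12, c16, c2, c4, c6, c9}.
Common ancestors: {c12, c4}.
Among these, c4 is not an ancestor of any other common ancestor — it is the merge base.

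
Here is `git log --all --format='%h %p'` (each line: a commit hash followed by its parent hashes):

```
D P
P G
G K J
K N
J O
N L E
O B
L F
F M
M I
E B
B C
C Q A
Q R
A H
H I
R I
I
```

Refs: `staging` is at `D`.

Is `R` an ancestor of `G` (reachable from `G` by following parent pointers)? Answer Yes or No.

Ancestors of G (commits reachable by following parents): {A, B, C, E, F, G, H, I, J, K, L, M, N, O, Q, R}.
R is in that set, so it is an ancestor of G.

Yes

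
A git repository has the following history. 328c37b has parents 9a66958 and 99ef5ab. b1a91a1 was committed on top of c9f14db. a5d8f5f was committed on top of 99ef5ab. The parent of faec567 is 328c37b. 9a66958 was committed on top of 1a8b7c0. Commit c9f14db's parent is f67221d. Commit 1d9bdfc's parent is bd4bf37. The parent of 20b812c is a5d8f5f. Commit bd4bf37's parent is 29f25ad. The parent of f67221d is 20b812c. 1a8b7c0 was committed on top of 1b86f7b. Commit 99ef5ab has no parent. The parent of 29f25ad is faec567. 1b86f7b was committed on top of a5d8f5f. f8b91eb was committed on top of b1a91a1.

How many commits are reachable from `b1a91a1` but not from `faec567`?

Reachable from b1a91a1: {20b812c, 99ef5ab, a5d8f5f, b1a91a1, c9f14db, f67221d}.
Reachable from faec567: {1a8b7c0, 1b86f7b, 328c37b, 99ef5ab, 9a66958, a5d8f5f, faec567}.
In b1a91a1's history but not faec567's: {20b812c, b1a91a1, c9f14db, f67221d} — 4 commits.

4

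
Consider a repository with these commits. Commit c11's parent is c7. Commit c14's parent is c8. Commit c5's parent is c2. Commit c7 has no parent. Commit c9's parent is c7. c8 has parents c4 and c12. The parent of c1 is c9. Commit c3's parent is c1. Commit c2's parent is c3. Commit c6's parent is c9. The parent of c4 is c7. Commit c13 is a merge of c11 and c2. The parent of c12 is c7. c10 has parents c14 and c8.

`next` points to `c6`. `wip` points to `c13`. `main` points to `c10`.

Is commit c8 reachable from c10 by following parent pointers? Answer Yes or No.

Yes

Ancestors of c10 (commits reachable by following parents): {c10, c12, c14, c4, c7, c8}.
c8 is in that set, so it is an ancestor of c10.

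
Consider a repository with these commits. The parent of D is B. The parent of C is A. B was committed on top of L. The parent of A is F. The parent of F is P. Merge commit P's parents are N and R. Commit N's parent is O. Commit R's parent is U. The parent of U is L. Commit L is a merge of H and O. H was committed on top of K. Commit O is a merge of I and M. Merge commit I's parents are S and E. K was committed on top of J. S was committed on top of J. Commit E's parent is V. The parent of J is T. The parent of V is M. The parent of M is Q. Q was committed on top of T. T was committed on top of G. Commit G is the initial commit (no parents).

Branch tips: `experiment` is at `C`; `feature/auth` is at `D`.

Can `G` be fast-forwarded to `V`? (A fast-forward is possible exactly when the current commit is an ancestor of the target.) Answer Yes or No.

A fast-forward from G to V is possible iff G is an ancestor of V.
Ancestors of V: {G, M, Q, T, V}.
G is among them, so fast-forward is possible.

Yes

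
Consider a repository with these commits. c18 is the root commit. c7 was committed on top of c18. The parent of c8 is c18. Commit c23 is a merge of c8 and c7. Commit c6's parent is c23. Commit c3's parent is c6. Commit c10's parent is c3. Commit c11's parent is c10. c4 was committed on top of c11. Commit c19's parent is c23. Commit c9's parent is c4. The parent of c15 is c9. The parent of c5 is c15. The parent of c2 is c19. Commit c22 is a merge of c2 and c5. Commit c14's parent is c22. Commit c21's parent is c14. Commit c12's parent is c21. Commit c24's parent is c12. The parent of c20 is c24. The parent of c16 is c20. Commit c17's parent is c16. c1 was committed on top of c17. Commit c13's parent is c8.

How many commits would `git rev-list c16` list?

21

Walking parent pointers from c16: reachable set = {c10, c11, c12, c14, c15, c16, c18, c19, c2, c20, c21, c22, c23, c24, c3, c4, c5, c6, c7, c8, c9}.
That is 21 commits.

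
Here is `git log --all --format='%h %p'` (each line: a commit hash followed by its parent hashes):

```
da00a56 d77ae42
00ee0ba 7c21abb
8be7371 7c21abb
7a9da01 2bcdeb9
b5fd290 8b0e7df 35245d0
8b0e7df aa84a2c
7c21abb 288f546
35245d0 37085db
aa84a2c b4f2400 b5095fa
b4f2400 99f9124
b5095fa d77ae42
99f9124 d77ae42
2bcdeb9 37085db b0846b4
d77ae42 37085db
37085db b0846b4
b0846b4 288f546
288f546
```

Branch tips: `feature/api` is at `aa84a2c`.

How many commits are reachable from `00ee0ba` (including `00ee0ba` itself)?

3

Walking parent pointers from 00ee0ba: reachable set = {00ee0ba, 288f546, 7c21abb}.
That is 3 commits.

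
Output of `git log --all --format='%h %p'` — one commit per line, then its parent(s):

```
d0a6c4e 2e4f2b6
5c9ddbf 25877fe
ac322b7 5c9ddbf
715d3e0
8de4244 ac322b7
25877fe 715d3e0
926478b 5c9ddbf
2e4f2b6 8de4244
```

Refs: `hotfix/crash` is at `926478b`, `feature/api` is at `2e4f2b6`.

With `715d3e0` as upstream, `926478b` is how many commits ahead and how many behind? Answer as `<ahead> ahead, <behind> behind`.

3 ahead, 0 behind

Reachable from 926478b: {25877fe, 5c9ddbf, 715d3e0, 926478b}.
Reachable from 715d3e0: {715d3e0}.
Only in 926478b's history (ahead): {25877fe, 5c9ddbf, 926478b} — 3.
Only in 715d3e0's history (behind): {} — 0.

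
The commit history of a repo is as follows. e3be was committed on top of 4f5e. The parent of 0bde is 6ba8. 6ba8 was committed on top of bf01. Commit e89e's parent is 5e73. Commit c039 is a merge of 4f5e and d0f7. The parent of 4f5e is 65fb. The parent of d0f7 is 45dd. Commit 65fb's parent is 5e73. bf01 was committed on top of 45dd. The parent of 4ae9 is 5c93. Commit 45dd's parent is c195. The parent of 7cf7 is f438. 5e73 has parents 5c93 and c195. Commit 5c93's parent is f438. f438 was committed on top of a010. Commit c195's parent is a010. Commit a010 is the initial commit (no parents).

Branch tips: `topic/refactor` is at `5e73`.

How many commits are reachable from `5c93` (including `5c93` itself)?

3

Walking parent pointers from 5c93: reachable set = {5c93, a010, f438}.
That is 3 commits.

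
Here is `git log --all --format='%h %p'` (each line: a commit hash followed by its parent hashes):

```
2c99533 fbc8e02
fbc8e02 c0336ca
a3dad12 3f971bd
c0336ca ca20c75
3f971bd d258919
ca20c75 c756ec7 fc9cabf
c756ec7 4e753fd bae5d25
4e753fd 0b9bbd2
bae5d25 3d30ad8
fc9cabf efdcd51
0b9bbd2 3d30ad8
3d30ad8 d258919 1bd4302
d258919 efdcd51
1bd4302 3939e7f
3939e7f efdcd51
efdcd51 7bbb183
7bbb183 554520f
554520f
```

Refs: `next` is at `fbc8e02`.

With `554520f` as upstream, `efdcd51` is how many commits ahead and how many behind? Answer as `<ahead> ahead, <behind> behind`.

Reachable from efdcd51: {554520f, 7bbb183, efdcd51}.
Reachable from 554520f: {554520f}.
Only in efdcd51's history (ahead): {7bbb183, efdcd51} — 2.
Only in 554520f's history (behind): {} — 0.

2 ahead, 0 behind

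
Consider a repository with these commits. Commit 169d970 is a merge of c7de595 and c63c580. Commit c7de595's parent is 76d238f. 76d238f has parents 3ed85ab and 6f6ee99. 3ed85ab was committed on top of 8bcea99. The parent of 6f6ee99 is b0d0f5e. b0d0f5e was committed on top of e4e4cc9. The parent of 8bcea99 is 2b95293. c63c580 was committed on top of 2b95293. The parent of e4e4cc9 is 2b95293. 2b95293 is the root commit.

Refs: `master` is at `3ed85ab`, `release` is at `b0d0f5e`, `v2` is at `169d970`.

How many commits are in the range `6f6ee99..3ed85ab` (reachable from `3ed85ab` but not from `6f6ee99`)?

Reachable from 3ed85ab: {2b95293, 3ed85ab, 8bcea99}.
Reachable from 6f6ee99: {2b95293, 6f6ee99, b0d0f5e, e4e4cc9}.
In 3ed85ab's history but not 6f6ee99's: {3ed85ab, 8bcea99} — 2 commits.

2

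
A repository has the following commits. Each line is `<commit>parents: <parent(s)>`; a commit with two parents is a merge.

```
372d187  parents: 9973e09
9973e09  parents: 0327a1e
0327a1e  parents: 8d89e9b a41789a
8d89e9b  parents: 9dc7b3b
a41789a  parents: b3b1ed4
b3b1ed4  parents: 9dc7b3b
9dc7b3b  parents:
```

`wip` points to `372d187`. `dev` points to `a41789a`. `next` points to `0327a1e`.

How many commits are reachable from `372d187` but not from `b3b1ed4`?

5

Reachable from 372d187: {0327a1e, 372d187, 8d89e9b, 9973e09, 9dc7b3b, a41789a, b3b1ed4}.
Reachable from b3b1ed4: {9dc7b3b, b3b1ed4}.
In 372d187's history but not b3b1ed4's: {0327a1e, 372d187, 8d89e9b, 9973e09, a41789a} — 5 commits.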